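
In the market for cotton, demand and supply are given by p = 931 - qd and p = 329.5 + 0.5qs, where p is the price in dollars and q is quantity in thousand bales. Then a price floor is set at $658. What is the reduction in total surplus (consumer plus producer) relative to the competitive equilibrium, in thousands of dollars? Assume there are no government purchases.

12288

Rearranging demand gives qd = 931 - p; rearranging supply gives qs = 2p - 659. Equilibrium: 931 - p = 2p - 659, so 1590 = 3p and p* = 530, q* = 401.
The floor of 658 is above the equilibrium price 530, so it binds.
At p = 658: qd = 931 - 658 = 273 and qs = 2·658 - 659 = 657.
Quantity traded falls to 273. At q = 273 the demand price is 931 - 273 = 658 and the supply price is (659 + 273)/2 = 466.
Deadweight loss = ½ · (658 - 466) · (401 - 273) = ½ · 192 · 128 = 12288.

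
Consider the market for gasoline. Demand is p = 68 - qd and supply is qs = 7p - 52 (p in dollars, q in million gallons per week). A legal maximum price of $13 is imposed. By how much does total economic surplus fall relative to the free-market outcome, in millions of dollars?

Rearranging demand gives qd = 68 - p. Setting quantity demanded equal to quantity supplied, 68 - p = 7p - 52, gives p* = 15 and q* = 53.
Because the ceiling (13) lies below the market-clearing price, it is binding.
At p = 13: qd = 68 - 13 = 55 and qs = 7·13 - 52 = 39.
Quantity traded falls to 39. At q = 39 the demand price is 68 - 39 = 29 and the supply price is (52 + 39)/7 = 13.
Deadweight loss = ½ · (29 - 13) · (53 - 39) = ½ · 16 · 14 = 112.

112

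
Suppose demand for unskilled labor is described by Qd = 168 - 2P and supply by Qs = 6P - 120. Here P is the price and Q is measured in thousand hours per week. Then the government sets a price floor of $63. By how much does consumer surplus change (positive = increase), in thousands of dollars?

Equilibrium: 168 - 2P = 6P - 120, so 288 = 8P and P* = 36, Q* = 96.
The floor of 63 is above the equilibrium price 36, so it binds.
At P = 63: Qd = 168 - 2·63 = 42 and Qs = 6·63 - 120 = 258.
Consumer surplus without the control is ½ · (84 - 36) · 96 = 2304.
With the floor, consumers buy 42 units at 63, so CS = ½ · (84 - 63) · 42 = 441.
Change in consumer surplus = 441 - 2304 = -1863.

-1863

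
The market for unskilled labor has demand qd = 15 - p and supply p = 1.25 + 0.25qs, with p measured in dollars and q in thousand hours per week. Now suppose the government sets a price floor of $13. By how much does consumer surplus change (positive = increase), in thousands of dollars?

Rearranging supply gives qs = 4p - 5. Without the control the market clears where 15 - p = 4p - 5, i.e. p* = 4 and q* = 11.
The floor of 13 is above the equilibrium price 4, so it binds.
At p = 13: qd = 15 - 13 = 2 and qs = 4·13 - 5 = 47.
Consumer surplus without the control is ½ · (15 - 4) · 11 = 60.5.
With the floor, consumers buy 2 units at 13, so CS = ½ · (15 - 13) · 2 = 2.
Change in consumer surplus = 2 - 60.5 = -58.5.

-58.5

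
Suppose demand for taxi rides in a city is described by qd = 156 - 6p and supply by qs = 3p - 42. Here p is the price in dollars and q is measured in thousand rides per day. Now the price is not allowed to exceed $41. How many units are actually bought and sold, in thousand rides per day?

Equilibrium: 156 - 6p = 3p - 42, so 198 = 9p and p* = 22, q* = 24.
The ceiling of 41 is above the equilibrium price 22, so it is not binding; the market clears at p* = 22, q* = 24.

24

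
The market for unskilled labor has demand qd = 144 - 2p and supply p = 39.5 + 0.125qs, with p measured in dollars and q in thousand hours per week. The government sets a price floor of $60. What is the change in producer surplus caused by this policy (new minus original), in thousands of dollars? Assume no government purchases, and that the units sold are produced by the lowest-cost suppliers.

287

Rearranging supply gives qs = 8p - 316. Equilibrium: 144 - 2p = 8p - 316, so 460 = 10p and p* = 46, q* = 52.
The floor of 60 is above the equilibrium price 46, so it binds.
At p = 60: qd = 144 - 2·60 = 24 and qs = 8·60 - 316 = 164.
Producer surplus without the control is ½ · (46 - 39.5) · 52 = 169.
With the floor, 24 units are sold at 60. The supply price at q = 24 is 42.5, so PS = ½ · [(60 - 39.5) + (60 - 42.5)] · 24 = 456.
Change in producer surplus = 456 - 169 = 287.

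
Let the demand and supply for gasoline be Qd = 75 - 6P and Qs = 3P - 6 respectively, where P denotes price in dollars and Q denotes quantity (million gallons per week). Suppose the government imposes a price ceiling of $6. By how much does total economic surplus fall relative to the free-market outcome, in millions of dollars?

In a free market, 75 - 6P = 3P - 6 gives the equilibrium P* = 9, Q* = 21.
Because the ceiling (6) lies below the market-clearing price, it is binding.
At P = 6: Qd = 75 - 6·6 = 39 and Qs = 3·6 - 6 = 12.
Quantity traded falls to 12. At Q = 12 the demand price is (75 - 12)/6 = 10.5 and the supply price is (6 + 12)/3 = 6.
Deadweight loss = ½ · (10.5 - 6) · (21 - 12) = ½ · 4.5 · 9 = 20.25.

20.25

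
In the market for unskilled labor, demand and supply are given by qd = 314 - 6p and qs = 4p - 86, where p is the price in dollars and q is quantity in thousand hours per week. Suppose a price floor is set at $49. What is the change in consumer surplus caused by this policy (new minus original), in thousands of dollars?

-423

Setting quantity demanded equal to quantity supplied, 314 - 6p = 4p - 86, gives p* = 40 and q* = 74.
Since 49 > 40, the floor is binding.
At p = 49: qd = 314 - 6·49 = 20 and qs = 4·49 - 86 = 110.
Consumer surplus without the control is ½ · (157/3 - 40) · 74 = 1369/3.
With the floor, consumers buy 20 units at 49, so CS = ½ · (157/3 - 49) · 20 = 100/3.
Change in consumer surplus = 100/3 - 1369/3 = -423.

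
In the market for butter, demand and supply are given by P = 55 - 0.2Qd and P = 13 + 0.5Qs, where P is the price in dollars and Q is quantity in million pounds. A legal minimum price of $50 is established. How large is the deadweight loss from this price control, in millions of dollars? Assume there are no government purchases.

Rearranging demand gives Qd = 275 - 5P; rearranging supply gives Qs = 2P - 26. Without the control the market clears where 275 - 5P = 2P - 26, i.e. P* = 43 and Q* = 60.
The floor of 50 is above the equilibrium price 43, so it binds.
At P = 50: Qd = 275 - 5·50 = 25 and Qs = 2·50 - 26 = 74.
Quantity traded falls to 25. At Q = 25 the demand price is (275 - 25)/5 = 50 and the supply price is (26 + 25)/2 = 25.5.
Deadweight loss = ½ · (50 - 25.5) · (60 - 25) = ½ · 24.5 · 35 = 428.75.

428.75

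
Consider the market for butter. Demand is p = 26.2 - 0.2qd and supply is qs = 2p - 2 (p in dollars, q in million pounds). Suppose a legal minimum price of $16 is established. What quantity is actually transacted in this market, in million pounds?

36

Rearranging demand gives qd = 131 - 5p. Equilibrium: 131 - 5p = 2p - 2, so 133 = 7p and p* = 19, q* = 36.
The floor of 16 is below the equilibrium price 19, so it is not binding; the market clears at p* = 19, q* = 36.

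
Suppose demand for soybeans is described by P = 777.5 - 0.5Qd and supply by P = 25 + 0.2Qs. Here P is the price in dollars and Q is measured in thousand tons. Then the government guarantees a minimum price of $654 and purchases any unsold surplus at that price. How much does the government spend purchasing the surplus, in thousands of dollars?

1895292

Rearranging demand gives Qd = 1555 - 2P; rearranging supply gives Qs = 5P - 125. Setting quantity demanded equal to quantity supplied, 1555 - 2P = 5P - 125, gives P* = 240 and Q* = 1075.
Because the floor (654) lies above the market-clearing price, it is binding.
At P = 654: Qd = 1555 - 2·654 = 247 and Qs = 5·654 - 125 = 3145.
Surplus = Qs - Qd = 2898.
Government expenditure = surplus × support price = 2898 × 654 = 1895292.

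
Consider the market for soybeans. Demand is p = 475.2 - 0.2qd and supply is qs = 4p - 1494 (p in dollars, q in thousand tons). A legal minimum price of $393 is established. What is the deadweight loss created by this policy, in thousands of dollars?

Rearranging demand gives qd = 2376 - 5p. Setting quantity demanded equal to quantity supplied, 2376 - 5p = 4p - 1494, gives p* = 430 and q* = 226.
Since 393 is below p* = 430, the floor does not bind and the free-market outcome prevails.
Since the control does not bind, no trades are prevented and deadweight loss is zero.

0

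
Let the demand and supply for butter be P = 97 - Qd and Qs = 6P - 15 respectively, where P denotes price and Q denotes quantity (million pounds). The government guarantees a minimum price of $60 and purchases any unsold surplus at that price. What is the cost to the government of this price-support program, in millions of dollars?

Rearranging demand gives Qd = 97 - P. Equilibrium: 97 - P = 6P - 15, so 112 = 7P and P* = 16, Q* = 81.
The floor of 60 is above the equilibrium price 16, so it binds.
At P = 60: Qd = 97 - 60 = 37 and Qs = 6·60 - 15 = 345.
Surplus = Qs - Qd = 308.
Government expenditure = surplus × support price = 308 × 60 = 18480.

18480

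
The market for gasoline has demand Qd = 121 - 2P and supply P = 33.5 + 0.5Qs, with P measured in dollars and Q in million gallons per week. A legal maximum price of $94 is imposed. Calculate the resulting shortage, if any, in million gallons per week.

Rearranging supply gives Qs = 2P - 67. Setting quantity demanded equal to quantity supplied, 121 - 2P = 2P - 67, gives P* = 47 and Q* = 27.
The ceiling of 94 is above the equilibrium price 47, so it is not binding; the market clears at P* = 47, Q* = 27.
Since the control does not bind, there is no shortage.

0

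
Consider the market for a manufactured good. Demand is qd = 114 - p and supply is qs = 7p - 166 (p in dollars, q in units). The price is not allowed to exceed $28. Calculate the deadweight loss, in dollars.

Without the control the market clears where 114 - p = 7p - 166, i.e. p* = 35 and q* = 79.
Because the ceiling (28) lies below the market-clearing price, it is binding.
At p = 28: qd = 114 - 28 = 86 and qs = 7·28 - 166 = 30.
Quantity traded falls to 30. At q = 30 the demand price is 114 - 30 = 84 and the supply price is (166 + 30)/7 = 28.
Deadweight loss = ½ · (84 - 28) · (79 - 30) = ½ · 56 · 49 = 1372.

1372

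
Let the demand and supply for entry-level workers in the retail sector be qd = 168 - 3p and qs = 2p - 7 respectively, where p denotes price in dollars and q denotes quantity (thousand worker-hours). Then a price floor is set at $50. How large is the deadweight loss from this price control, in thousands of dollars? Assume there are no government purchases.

843.75

In a free market, 168 - 3p = 2p - 7 gives the equilibrium p* = 35, q* = 63.
Because the floor (50) lies above the market-clearing price, it is binding.
At p = 50: qd = 168 - 3·50 = 18 and qs = 2·50 - 7 = 93.
Quantity traded falls to 18. At q = 18 the demand price is (168 - 18)/3 = 50 and the supply price is (7 + 18)/2 = 12.5.
Deadweight loss = ½ · (50 - 12.5) · (63 - 18) = ½ · 37.5 · 45 = 843.75.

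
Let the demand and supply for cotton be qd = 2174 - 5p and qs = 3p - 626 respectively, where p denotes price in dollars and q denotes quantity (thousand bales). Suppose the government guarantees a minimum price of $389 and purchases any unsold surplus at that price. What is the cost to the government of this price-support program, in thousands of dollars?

Without the control the market clears where 2174 - 5p = 3p - 626, i.e. p* = 350 and q* = 424.
Since 389 > 350, the floor is binding.
At p = 389: qd = 2174 - 5·389 = 229 and qs = 3·389 - 626 = 541.
Surplus = qs - qd = 312.
Government expenditure = surplus × support price = 312 × 389 = 121368.

121368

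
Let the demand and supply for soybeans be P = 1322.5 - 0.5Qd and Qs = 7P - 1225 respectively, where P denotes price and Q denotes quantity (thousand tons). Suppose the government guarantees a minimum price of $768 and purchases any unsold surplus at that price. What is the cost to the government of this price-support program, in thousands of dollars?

2336256

Rearranging demand gives Qd = 2645 - 2P. Without the control the market clears where 2645 - 2P = 7P - 1225, i.e. P* = 430 and Q* = 1785.
The floor of 768 is above the equilibrium price 430, so it binds.
At P = 768: Qd = 2645 - 2·768 = 1109 and Qs = 7·768 - 1225 = 4151.
Surplus = Qs - Qd = 3042.
Government expenditure = surplus × support price = 3042 × 768 = 2336256.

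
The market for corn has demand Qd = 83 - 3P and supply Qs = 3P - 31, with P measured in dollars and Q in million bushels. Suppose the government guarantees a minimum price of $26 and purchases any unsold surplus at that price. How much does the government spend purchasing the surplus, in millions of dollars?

1092

In a free market, 83 - 3P = 3P - 31 gives the equilibrium P* = 19, Q* = 26.
The floor of 26 is above the equilibrium price 19, so it binds.
At P = 26: Qd = 83 - 3·26 = 5 and Qs = 3·26 - 31 = 47.
Surplus = Qs - Qd = 42.
Government expenditure = surplus × support price = 42 × 26 = 1092.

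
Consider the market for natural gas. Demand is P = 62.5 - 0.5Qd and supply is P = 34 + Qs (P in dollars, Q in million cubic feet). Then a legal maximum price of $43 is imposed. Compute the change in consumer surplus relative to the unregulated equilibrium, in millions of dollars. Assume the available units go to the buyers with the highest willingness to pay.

65

Rearranging demand gives Qd = 125 - 2P; rearranging supply gives Qs = P - 34. Equilibrium: 125 - 2P = P - 34, so 159 = 3P and P* = 53, Q* = 19.
The ceiling of 43 is below the equilibrium price 53, so it binds.
At P = 43: Qd = 125 - 2·43 = 39 and Qs = 43 - 34 = 9.
Consumer surplus without the control is ½ · (62.5 - 53) · 19 = 90.25.
With the ceiling, 9 units are sold at 43 (assume they go to the highest-value buyers). The demand price at Q = 9 is 58, so CS = ½ · [(62.5 - 43) + (58 - 43)] · 9 = 155.25.
Change in consumer surplus = 155.25 - 90.25 = 65.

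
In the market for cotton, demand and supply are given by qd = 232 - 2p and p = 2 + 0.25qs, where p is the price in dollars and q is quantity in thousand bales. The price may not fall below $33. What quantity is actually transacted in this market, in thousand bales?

Rearranging supply gives qs = 4p - 8. Setting quantity demanded equal to quantity supplied, 232 - 2p = 4p - 8, gives p* = 40 and q* = 152.
The floor of 33 is below the equilibrium price 40, so it is not binding; the market clears at p* = 40, q* = 152.

152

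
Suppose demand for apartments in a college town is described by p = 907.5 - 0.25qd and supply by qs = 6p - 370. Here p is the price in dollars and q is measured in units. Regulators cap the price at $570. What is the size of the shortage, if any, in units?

Rearranging demand gives qd = 3630 - 4p. Setting quantity demanded equal to quantity supplied, 3630 - 4p = 6p - 370, gives p* = 400 and q* = 2030.
Since 570 is above p* = 400, the ceiling does not bind and the free-market outcome prevails.
Since the control does not bind, there is no shortage.

0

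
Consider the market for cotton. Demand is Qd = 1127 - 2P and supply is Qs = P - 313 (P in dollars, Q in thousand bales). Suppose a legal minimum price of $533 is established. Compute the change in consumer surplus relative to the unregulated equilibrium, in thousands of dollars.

-6042

Without the control the market clears where 1127 - 2P = P - 313, i.e. P* = 480 and Q* = 167.
The floor of 533 is above the equilibrium price 480, so it binds.
At P = 533: Qd = 1127 - 2·533 = 61 and Qs = 533 - 313 = 220.
Consumer surplus without the control is ½ · (563.5 - 480) · 167 = 6972.25.
With the floor, consumers buy 61 units at 533, so CS = ½ · (563.5 - 533) · 61 = 930.25.
Change in consumer surplus = 930.25 - 6972.25 = -6042.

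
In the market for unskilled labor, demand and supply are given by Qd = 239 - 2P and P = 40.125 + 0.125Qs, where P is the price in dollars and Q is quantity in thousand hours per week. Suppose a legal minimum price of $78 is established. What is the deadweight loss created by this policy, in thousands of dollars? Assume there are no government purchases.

Rearranging supply gives Qs = 8P - 321. In a free market, 239 - 2P = 8P - 321 gives the equilibrium P* = 56, Q* = 127.
Since 78 > 56, the floor is binding.
At P = 78: Qd = 239 - 2·78 = 83 and Qs = 8·78 - 321 = 303.
Quantity traded falls to 83. At Q = 83 the demand price is (239 - 83)/2 = 78 and the supply price is (321 + 83)/8 = 50.5.
Deadweight loss = ½ · (78 - 50.5) · (127 - 83) = ½ · 27.5 · 44 = 605.

605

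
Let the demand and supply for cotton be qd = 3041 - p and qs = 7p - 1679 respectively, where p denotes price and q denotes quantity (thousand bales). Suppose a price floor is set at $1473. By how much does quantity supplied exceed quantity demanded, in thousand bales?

7064

In a free market, 3041 - p = 7p - 1679 gives the equilibrium p* = 590, q* = 2451.
Since 1473 > 590, the floor is binding.
At p = 1473: qd = 3041 - 1473 = 1568 and qs = 7·1473 - 1679 = 8632.
Surplus = qs - qd = 8632 - 1568 = 7064.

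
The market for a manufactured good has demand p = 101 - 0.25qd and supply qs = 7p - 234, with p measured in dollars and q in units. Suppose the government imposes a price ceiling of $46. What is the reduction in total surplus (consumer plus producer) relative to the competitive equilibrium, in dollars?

Rearranging demand gives qd = 404 - 4p. Equilibrium: 404 - 4p = 7p - 234, so 638 = 11p and p* = 58, q* = 172.
Since 46 < 58, the ceiling is binding.
At p = 46: qd = 404 - 4·46 = 220 and qs = 7·46 - 234 = 88.
Quantity traded falls to 88. At q = 88 the demand price is (404 - 88)/4 = 79 and the supply price is (234 + 88)/7 = 46.
Deadweight loss = ½ · (79 - 46) · (172 - 88) = ½ · 33 · 84 = 1386.

1386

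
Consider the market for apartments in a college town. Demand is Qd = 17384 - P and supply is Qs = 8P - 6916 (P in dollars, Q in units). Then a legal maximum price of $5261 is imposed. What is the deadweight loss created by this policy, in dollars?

0

Equilibrium: 17384 - P = 8P - 6916, so 24300 = 9P and P* = 2700, Q* = 14684.
Since 5261 is above P* = 2700, the ceiling does not bind and the free-market outcome prevails.
Since the control does not bind, no trades are prevented and deadweight loss is zero.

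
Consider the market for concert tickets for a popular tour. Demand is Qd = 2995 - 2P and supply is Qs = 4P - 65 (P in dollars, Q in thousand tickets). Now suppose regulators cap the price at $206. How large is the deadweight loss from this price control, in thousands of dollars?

554496

Equilibrium: 2995 - 2P = 4P - 65, so 3060 = 6P and P* = 510, Q* = 1975.
The ceiling of 206 is below the equilibrium price 510, so it binds.
At P = 206: Qd = 2995 - 2·206 = 2583 and Qs = 4·206 - 65 = 759.
Quantity traded falls to 759. At Q = 759 the demand price is (2995 - 759)/2 = 1118 and the supply price is (65 + 759)/4 = 206.
Deadweight loss = ½ · (1118 - 206) · (1975 - 759) = ½ · 912 · 1216 = 554496.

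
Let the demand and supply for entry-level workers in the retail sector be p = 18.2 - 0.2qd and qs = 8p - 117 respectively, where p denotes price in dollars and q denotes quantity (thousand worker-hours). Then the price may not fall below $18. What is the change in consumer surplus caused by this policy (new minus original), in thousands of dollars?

-12

Rearranging demand gives qd = 91 - 5p. In a free market, 91 - 5p = 8p - 117 gives the equilibrium p* = 16, q* = 11.
Since 18 > 16, the floor is binding.
At p = 18: qd = 91 - 5·18 = 1 and qs = 8·18 - 117 = 27.
Consumer surplus without the control is ½ · (18.2 - 16) · 11 = 12.1.
With the floor, consumers buy 1 units at 18, so CS = ½ · (18.2 - 18) · 1 = 0.1.
Change in consumer surplus = 0.1 - 12.1 = -12.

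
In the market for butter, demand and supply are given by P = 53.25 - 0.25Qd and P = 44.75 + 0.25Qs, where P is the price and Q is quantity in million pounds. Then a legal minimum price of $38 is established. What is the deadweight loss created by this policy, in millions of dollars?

0

Rearranging demand gives Qd = 213 - 4P; rearranging supply gives Qs = 4P - 179. Equilibrium: 213 - 4P = 4P - 179, so 392 = 8P and P* = 49, Q* = 17.
The floor of 38 is below the equilibrium price 49, so it is not binding; the market clears at P* = 49, Q* = 17.
Since the control does not bind, no trades are prevented and deadweight loss is zero.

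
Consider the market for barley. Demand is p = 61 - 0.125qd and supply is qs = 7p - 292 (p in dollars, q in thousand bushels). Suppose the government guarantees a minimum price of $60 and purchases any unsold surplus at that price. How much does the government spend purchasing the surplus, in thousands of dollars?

7200

Rearranging demand gives qd = 488 - 8p. Setting quantity demanded equal to quantity supplied, 488 - 8p = 7p - 292, gives p* = 52 and q* = 72.
The floor of 60 is above the equilibrium price 52, so it binds.
At p = 60: qd = 488 - 8·60 = 8 and qs = 7·60 - 292 = 128.
Surplus = qs - qd = 120.
Government expenditure = surplus × support price = 120 × 60 = 7200.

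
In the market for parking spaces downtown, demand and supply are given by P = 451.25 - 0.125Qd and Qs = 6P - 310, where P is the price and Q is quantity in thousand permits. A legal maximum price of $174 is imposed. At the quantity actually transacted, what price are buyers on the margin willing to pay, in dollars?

Rearranging demand gives Qd = 3610 - 8P. Without the control the market clears where 3610 - 8P = 6P - 310, i.e. P* = 280 and Q* = 1370.
Since 174 < 280, the ceiling is binding.
At P = 174: Qd = 3610 - 8·174 = 2218 and Qs = 6·174 - 310 = 734.
Only 734 units reach the market. On the demand curve, the marginal buyer's willingness to pay at Q = 734 is (3610 - 734)/8 = 359.5.

359.5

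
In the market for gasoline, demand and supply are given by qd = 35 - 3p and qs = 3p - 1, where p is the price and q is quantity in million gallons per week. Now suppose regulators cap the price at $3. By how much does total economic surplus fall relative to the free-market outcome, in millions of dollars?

27

Setting quantity demanded equal to quantity supplied, 35 - 3p = 3p - 1, gives p* = 6 and q* = 17.
Since 3 < 6, the ceiling is binding.
At p = 3: qd = 35 - 3·3 = 26 and qs = 3·3 - 1 = 8.
Quantity traded falls to 8. At q = 8 the demand price is (35 - 8)/3 = 9 and the supply price is (1 + 8)/3 = 3.
Deadweight loss = ½ · (9 - 3) · (17 - 8) = ½ · 6 · 9 = 27.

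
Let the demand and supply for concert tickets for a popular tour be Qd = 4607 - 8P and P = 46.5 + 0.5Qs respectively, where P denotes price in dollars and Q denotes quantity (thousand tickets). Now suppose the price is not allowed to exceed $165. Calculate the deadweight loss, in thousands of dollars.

Rearranging supply gives Qs = 2P - 93. In a free market, 4607 - 8P = 2P - 93 gives the equilibrium P* = 470, Q* = 847.
Because the ceiling (165) lies below the market-clearing price, it is binding.
At P = 165: Qd = 4607 - 8·165 = 3287 and Qs = 2·165 - 93 = 237.
Quantity traded falls to 237. At Q = 237 the demand price is (4607 - 237)/8 = 546.25 and the supply price is (93 + 237)/2 = 165.
Deadweight loss = ½ · (546.25 - 165) · (847 - 237) = ½ · 381.25 · 610 = 116281.25.

116281.25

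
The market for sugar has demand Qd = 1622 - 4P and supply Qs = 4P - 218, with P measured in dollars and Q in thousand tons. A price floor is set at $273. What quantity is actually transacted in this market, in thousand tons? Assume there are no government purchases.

530

Setting quantity demanded equal to quantity supplied, 1622 - 4P = 4P - 218, gives P* = 230 and Q* = 702.
Because the floor (273) lies above the market-clearing price, it is binding.
At P = 273: Qd = 1622 - 4·273 = 530 and Qs = 4·273 - 218 = 874.
The quantity actually transacted is the short side, demand: 530.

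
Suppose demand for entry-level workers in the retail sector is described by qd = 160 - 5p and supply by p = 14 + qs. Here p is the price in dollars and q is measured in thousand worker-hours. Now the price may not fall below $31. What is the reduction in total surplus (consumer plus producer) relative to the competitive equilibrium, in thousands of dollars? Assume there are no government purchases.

60

Rearranging supply gives qs = p - 14. Setting quantity demanded equal to quantity supplied, 160 - 5p = p - 14, gives p* = 29 and q* = 15.
Because the floor (31) lies above the market-clearing price, it is binding.
At p = 31: qd = 160 - 5·31 = 5 and qs = 31 - 14 = 17.
Quantity traded falls to 5. At q = 5 the demand price is (160 - 5)/5 = 31 and the supply price is 14 + 5 = 19.
Deadweight loss = ½ · (31 - 19) · (15 - 5) = ½ · 12 · 10 = 60.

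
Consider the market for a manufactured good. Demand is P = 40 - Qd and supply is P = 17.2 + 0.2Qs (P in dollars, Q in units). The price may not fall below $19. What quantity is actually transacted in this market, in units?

Rearranging demand gives Qd = 40 - P; rearranging supply gives Qs = 5P - 86. Equilibrium: 40 - P = 5P - 86, so 126 = 6P and P* = 21, Q* = 19.
The floor of 19 is below the equilibrium price 21, so it is not binding; the market clears at P* = 21, Q* = 19.

19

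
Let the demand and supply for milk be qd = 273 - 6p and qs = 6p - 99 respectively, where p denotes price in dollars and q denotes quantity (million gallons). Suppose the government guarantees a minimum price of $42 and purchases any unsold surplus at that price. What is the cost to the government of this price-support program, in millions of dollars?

Setting quantity demanded equal to quantity supplied, 273 - 6p = 6p - 99, gives p* = 31 and q* = 87.
Because the floor (42) lies above the market-clearing price, it is binding.
At p = 42: qd = 273 - 6·42 = 21 and qs = 6·42 - 99 = 153.
Surplus = qs - qd = 132.
Government expenditure = surplus × support price = 132 × 42 = 5544.

5544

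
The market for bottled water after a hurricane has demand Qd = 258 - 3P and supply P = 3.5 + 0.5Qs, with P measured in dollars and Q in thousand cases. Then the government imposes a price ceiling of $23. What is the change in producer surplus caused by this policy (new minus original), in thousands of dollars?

-2070

Rearranging supply gives Qs = 2P - 7. Without the control the market clears where 258 - 3P = 2P - 7, i.e. P* = 53 and Q* = 99.
Since 23 < 53, the ceiling is binding.
At P = 23: Qd = 258 - 3·23 = 189 and Qs = 2·23 - 7 = 39.
Producer surplus without the control is ½ · (53 - 3.5) · 99 = 2450.25.
With the ceiling, producers sell 39 units at 23, so PS = ½ · (23 - 3.5) · 39 = 380.25.
Change in producer surplus = 380.25 - 2450.25 = -2070.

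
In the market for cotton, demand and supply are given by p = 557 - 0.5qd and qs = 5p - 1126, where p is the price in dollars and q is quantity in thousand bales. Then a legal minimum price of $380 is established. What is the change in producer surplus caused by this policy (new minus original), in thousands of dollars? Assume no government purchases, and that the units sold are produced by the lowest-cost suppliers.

Rearranging demand gives qd = 1114 - 2p. Equilibrium: 1114 - 2p = 5p - 1126, so 2240 = 7p and p* = 320, q* = 474.
The floor of 380 is above the equilibrium price 320, so it binds.
At p = 380: qd = 1114 - 2·380 = 354 and qs = 5·380 - 1126 = 774.
Producer surplus without the control is ½ · (320 - 225.2) · 474 = 22467.6.
With the floor, 354 units are sold at 380. The supply price at q = 354 is 296, so PS = ½ · [(380 - 225.2) + (380 - 296)] · 354 = 42267.6.
Change in producer surplus = 42267.6 - 22467.6 = 19800.

19800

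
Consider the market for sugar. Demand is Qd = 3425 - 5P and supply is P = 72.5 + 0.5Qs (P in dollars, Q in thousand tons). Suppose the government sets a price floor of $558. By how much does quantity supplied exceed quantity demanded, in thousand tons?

Rearranging supply gives Qs = 2P - 145. In a free market, 3425 - 5P = 2P - 145 gives the equilibrium P* = 510, Q* = 875.
Since 558 > 510, the floor is binding.
At P = 558: Qd = 3425 - 5·558 = 635 and Qs = 2·558 - 145 = 971.
Surplus = Qs - Qd = 971 - 635 = 336.

336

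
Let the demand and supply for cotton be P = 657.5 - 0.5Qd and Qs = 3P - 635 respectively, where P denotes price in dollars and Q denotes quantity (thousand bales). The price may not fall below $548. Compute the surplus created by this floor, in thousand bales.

790

Rearranging demand gives Qd = 1315 - 2P. Without the control the market clears where 1315 - 2P = 3P - 635, i.e. P* = 390 and Q* = 535.
Since 548 > 390, the floor is binding.
At P = 548: Qd = 1315 - 2·548 = 219 and Qs = 3·548 - 635 = 1009.
Surplus = Qs - Qd = 1009 - 219 = 790.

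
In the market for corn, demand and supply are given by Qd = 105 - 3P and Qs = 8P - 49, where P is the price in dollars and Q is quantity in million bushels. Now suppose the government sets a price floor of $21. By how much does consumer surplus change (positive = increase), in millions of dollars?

-367.5

Without the control the market clears where 105 - 3P = 8P - 49, i.e. P* = 14 and Q* = 63.
The floor of 21 is above the equilibrium price 14, so it binds.
At P = 21: Qd = 105 - 3·21 = 42 and Qs = 8·21 - 49 = 119.
Consumer surplus without the control is ½ · (35 - 14) · 63 = 661.5.
With the floor, consumers buy 42 units at 21, so CS = ½ · (35 - 21) · 42 = 294.
Change in consumer surplus = 294 - 661.5 = -367.5.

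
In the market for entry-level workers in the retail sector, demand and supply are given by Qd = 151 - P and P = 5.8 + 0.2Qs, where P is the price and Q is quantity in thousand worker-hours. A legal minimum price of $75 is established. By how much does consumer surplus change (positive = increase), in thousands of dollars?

-4432.5

Rearranging supply gives Qs = 5P - 29. Setting quantity demanded equal to quantity supplied, 151 - P = 5P - 29, gives P* = 30 and Q* = 121.
Because the floor (75) lies above the market-clearing price, it is binding.
At P = 75: Qd = 151 - 75 = 76 and Qs = 5·75 - 29 = 346.
Consumer surplus without the control is ½ · (151 - 30) · 121 = 7320.5.
With the floor, consumers buy 76 units at 75, so CS = ½ · (151 - 75) · 76 = 2888.
Change in consumer surplus = 2888 - 7320.5 = -4432.5.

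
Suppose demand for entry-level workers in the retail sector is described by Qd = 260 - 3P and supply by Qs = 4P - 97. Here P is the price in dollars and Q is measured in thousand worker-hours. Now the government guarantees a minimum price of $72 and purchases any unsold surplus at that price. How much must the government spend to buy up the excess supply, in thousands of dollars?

10584

Equilibrium: 260 - 3P = 4P - 97, so 357 = 7P and P* = 51, Q* = 107.
Because the floor (72) lies above the market-clearing price, it is binding.
At P = 72: Qd = 260 - 3·72 = 44 and Qs = 4·72 - 97 = 191.
Surplus = Qs - Qd = 147.
Government expenditure = surplus × support price = 147 × 72 = 10584.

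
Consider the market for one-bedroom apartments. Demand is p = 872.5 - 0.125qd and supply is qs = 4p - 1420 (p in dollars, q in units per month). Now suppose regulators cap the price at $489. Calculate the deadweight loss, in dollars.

133563

Rearranging demand gives qd = 6980 - 8p. In a free market, 6980 - 8p = 4p - 1420 gives the equilibrium p* = 700, q* = 1380.
Because the ceiling (489) lies below the market-clearing price, it is binding.
At p = 489: qd = 6980 - 8·489 = 3068 and qs = 4·489 - 1420 = 536.
Quantity traded falls to 536. At q = 536 the demand price is (6980 - 536)/8 = 805.5 and the supply price is (1420 + 536)/4 = 489.
Deadweight loss = ½ · (805.5 - 489) · (1380 - 536) = ½ · 316.5 · 844 = 133563.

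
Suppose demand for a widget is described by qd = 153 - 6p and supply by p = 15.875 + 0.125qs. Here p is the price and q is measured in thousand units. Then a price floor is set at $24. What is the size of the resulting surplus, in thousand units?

56

Rearranging supply gives qs = 8p - 127. Without the control the market clears where 153 - 6p = 8p - 127, i.e. p* = 20 and q* = 33.
Since 24 > 20, the floor is binding.
At p = 24: qd = 153 - 6·24 = 9 and qs = 8·24 - 127 = 65.
Surplus = qs - qd = 65 - 9 = 56.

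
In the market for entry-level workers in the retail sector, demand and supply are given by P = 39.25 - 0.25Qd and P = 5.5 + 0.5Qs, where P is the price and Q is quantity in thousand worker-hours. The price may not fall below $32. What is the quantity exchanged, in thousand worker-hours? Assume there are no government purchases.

29

Rearranging demand gives Qd = 157 - 4P; rearranging supply gives Qs = 2P - 11. Equilibrium: 157 - 4P = 2P - 11, so 168 = 6P and P* = 28, Q* = 45.
The floor of 32 is above the equilibrium price 28, so it binds.
At P = 32: Qd = 157 - 4·32 = 29 and Qs = 2·32 - 11 = 53.
The quantity actually transacted is the short side, demand: 29.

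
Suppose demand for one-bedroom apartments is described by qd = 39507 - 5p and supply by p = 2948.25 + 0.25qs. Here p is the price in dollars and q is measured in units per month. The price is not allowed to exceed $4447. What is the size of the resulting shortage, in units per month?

11277

Rearranging supply gives qs = 4p - 11793. In a free market, 39507 - 5p = 4p - 11793 gives the equilibrium p* = 5700, q* = 11007.
Because the ceiling (4447) lies below the market-clearing price, it is binding.
At p = 4447: qd = 39507 - 5·4447 = 17272 and qs = 4·4447 - 11793 = 5995.
Shortage = qd - qs = 17272 - 5995 = 11277.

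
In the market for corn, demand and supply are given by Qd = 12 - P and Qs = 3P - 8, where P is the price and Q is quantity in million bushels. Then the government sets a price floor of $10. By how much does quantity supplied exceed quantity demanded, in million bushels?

Setting quantity demanded equal to quantity supplied, 12 - P = 3P - 8, gives P* = 5 and Q* = 7.
Since 10 > 5, the floor is binding.
At P = 10: Qd = 12 - 10 = 2 and Qs = 3·10 - 8 = 22.
Surplus = Qs - Qd = 22 - 2 = 20.

20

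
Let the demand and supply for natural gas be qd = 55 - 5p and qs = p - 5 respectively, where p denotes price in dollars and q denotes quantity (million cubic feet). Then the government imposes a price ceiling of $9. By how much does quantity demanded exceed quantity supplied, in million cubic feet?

6

Equilibrium: 55 - 5p = p - 5, so 60 = 6p and p* = 10, q* = 5.
Because the ceiling (9) lies below the market-clearing price, it is binding.
At p = 9: qd = 55 - 5·9 = 10 and qs = 9 - 5 = 4.
Shortage = qd - qs = 10 - 4 = 6.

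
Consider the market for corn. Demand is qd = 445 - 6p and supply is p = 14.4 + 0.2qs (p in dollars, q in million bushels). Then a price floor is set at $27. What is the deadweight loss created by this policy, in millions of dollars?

Rearranging supply gives qs = 5p - 72. Without the control the market clears where 445 - 6p = 5p - 72, i.e. p* = 47 and q* = 163.
The floor of 27 is below the equilibrium price 47, so it is not binding; the market clears at p* = 47, q* = 163.
Since the control does not bind, no trades are prevented and deadweight loss is zero.

0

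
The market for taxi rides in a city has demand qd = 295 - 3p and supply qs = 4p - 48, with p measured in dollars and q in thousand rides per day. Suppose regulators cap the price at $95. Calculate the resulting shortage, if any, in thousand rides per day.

0

In a free market, 295 - 3p = 4p - 48 gives the equilibrium p* = 49, q* = 148.
Since 95 is above p* = 49, the ceiling does not bind and the free-market outcome prevails.
Since the control does not bind, there is no shortage.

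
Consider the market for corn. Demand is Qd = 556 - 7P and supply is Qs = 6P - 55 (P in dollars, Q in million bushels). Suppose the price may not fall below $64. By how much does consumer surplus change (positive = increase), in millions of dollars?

-2847.5

Equilibrium: 556 - 7P = 6P - 55, so 611 = 13P and P* = 47, Q* = 227.
The floor of 64 is above the equilibrium price 47, so it binds.
At P = 64: Qd = 556 - 7·64 = 108 and Qs = 6·64 - 55 = 329.
Consumer surplus without the control is ½ · (556/7 - 47) · 227 = 51529/14.
With the floor, consumers buy 108 units at 64, so CS = ½ · (556/7 - 64) · 108 = 5832/7.
Change in consumer surplus = 5832/7 - 51529/14 = -2847.5.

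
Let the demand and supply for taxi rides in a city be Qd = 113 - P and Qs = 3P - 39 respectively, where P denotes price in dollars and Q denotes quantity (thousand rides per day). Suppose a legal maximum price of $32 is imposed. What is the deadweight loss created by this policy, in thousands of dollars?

216

Equilibrium: 113 - P = 3P - 39, so 152 = 4P and P* = 38, Q* = 75.
Since 32 < 38, the ceiling is binding.
At P = 32: Qd = 113 - 32 = 81 and Qs = 3·32 - 39 = 57.
Quantity traded falls to 57. At Q = 57 the demand price is 113 - 57 = 56 and the supply price is (39 + 57)/3 = 32.
Deadweight loss = ½ · (56 - 32) · (75 - 57) = ½ · 24 · 18 = 216.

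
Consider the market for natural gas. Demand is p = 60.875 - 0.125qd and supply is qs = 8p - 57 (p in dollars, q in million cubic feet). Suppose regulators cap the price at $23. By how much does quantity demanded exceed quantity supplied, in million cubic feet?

Rearranging demand gives qd = 487 - 8p. In a free market, 487 - 8p = 8p - 57 gives the equilibrium p* = 34, q* = 215.
Because the ceiling (23) lies below the market-clearing price, it is binding.
At p = 23: qd = 487 - 8·23 = 303 and qs = 8·23 - 57 = 127.
Shortage = qd - qs = 303 - 127 = 176.

176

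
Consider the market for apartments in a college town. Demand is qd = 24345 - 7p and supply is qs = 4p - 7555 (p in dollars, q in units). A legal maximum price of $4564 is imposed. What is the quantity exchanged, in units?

Without the control the market clears where 24345 - 7p = 4p - 7555, i.e. p* = 2900 and q* = 4045.
The ceiling of 4564 is above the equilibrium price 2900, so it is not binding; the market clears at p* = 2900, q* = 4045.

4045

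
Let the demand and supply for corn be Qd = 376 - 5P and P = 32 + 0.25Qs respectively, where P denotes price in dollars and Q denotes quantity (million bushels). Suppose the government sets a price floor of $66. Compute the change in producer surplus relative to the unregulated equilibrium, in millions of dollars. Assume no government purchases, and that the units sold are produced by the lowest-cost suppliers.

Rearranging supply gives Qs = 4P - 128. In a free market, 376 - 5P = 4P - 128 gives the equilibrium P* = 56, Q* = 96.
The floor of 66 is above the equilibrium price 56, so it binds.
At P = 66: Qd = 376 - 5·66 = 46 and Qs = 4·66 - 128 = 136.
Producer surplus without the control is ½ · (56 - 32) · 96 = 1152.
With the floor, 46 units are sold at 66. The supply price at Q = 46 is 43.5, so PS = ½ · [(66 - 32) + (66 - 43.5)] · 46 = 1299.5.
Change in producer surplus = 1299.5 - 1152 = 147.5.

147.5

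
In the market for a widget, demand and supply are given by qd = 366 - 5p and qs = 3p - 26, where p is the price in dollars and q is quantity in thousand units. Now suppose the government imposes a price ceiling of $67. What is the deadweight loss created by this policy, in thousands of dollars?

0

Equilibrium: 366 - 5p = 3p - 26, so 392 = 8p and p* = 49, q* = 121.
The ceiling of 67 is above the equilibrium price 49, so it is not binding; the market clears at p* = 49, q* = 121.
Since the control does not bind, no trades are prevented and deadweight loss is zero.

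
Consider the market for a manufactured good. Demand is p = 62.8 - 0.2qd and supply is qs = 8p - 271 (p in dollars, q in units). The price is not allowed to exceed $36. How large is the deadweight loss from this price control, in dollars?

Rearranging demand gives qd = 314 - 5p. Without the control the market clears where 314 - 5p = 8p - 271, i.e. p* = 45 and q* = 89.
Because the ceiling (36) lies below the market-clearing price, it is binding.
At p = 36: qd = 314 - 5·36 = 134 and qs = 8·36 - 271 = 17.
Quantity traded falls to 17. At q = 17 the demand price is (314 - 17)/5 = 59.4 and the supply price is (271 + 17)/8 = 36.
Deadweight loss = ½ · (59.4 - 36) · (89 - 17) = ½ · 23.4 · 72 = 842.4.

842.4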